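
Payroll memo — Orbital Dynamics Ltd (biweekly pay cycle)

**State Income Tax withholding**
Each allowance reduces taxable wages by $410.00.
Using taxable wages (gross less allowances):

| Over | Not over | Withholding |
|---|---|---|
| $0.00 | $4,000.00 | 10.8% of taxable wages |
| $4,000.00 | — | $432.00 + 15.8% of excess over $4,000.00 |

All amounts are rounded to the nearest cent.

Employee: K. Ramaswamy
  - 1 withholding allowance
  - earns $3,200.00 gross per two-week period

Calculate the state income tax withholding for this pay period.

State Income Tax: taxable = $3,200.00 − 1×$410.00 = $2,790.00
  10.8% × $2,790.00 = $301.32

$301.32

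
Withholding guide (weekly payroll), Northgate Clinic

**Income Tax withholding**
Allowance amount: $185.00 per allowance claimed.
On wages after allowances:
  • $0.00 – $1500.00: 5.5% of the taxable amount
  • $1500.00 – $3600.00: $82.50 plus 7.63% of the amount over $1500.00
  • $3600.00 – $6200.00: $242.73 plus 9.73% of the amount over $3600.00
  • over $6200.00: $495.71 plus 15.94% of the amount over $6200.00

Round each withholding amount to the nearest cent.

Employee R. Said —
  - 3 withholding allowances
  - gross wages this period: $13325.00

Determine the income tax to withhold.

Income Tax: taxable = $13325.00 − 3×$185.00 = $12770.00
  $495.71 + 15.94% × ($12770.00 − $6200.00) = $495.71 + 15.94% × $6570.00 = $1542.97

$1542.97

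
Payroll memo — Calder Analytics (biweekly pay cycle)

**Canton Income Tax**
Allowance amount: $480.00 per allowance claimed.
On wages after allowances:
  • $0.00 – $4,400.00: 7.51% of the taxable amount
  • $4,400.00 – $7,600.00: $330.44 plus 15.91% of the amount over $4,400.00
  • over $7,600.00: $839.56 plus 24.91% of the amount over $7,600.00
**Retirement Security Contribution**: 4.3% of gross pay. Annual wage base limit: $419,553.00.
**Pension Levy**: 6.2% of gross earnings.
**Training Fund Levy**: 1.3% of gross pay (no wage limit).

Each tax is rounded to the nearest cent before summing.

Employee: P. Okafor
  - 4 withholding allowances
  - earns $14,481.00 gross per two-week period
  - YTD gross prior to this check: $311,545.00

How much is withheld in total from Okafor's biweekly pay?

Canton Income Tax: taxable = $14,481.00 − 4×$480.00 = $12,561.00
  $839.56 + 24.91% × ($12,561.00 − $7,600.00) = $839.56 + 24.91% × $4,961.00 = $2,075.35
Retirement Security Contribution: 4.3% × $14,481.00 = $622.68
Pension Levy: 6.2% × $14,481.00 = $897.82
Training Fund Levy: 1.3% × $14,481.00 = $188.25
Total: $2,075.35 + $622.68 + $897.82 + $188.25 = $3,784.10

$3,784.10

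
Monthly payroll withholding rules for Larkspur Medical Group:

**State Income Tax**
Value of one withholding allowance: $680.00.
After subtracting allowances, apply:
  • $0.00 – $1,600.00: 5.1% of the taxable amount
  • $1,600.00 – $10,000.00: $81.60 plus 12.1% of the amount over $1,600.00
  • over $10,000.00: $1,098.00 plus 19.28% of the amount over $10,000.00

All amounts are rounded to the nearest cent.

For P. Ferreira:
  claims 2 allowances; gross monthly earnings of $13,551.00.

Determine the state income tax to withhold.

$1,520.42

State Income Tax: taxable = $13,551.00 − 2×$680.00 = $12,191.00
  $1,098.00 + 19.28% × ($12,191.00 − $10,000.00) = $1,098.00 + 19.28% × $2,191.00 = $1,520.42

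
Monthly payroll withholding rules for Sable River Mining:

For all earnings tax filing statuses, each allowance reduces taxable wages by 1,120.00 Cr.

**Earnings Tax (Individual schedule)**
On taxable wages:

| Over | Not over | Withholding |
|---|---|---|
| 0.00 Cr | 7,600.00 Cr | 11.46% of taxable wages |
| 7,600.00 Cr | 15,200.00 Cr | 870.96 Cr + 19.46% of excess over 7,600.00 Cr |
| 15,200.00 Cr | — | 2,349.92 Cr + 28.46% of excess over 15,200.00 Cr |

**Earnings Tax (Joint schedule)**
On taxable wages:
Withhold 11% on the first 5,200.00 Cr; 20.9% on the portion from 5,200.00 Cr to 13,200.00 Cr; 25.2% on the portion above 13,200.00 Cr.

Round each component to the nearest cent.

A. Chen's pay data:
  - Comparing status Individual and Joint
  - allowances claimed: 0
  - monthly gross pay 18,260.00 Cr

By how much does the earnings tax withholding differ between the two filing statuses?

298.32 Cr

Earnings Tax (Individual): taxable = 18,260.00 Cr
  2,349.92 Cr + 28.46% × (18,260.00 Cr − 15,200.00 Cr) = 2,349.92 Cr + 28.46% × 3,060.00 Cr = 3,220.80 Cr
Earnings Tax (Joint): taxable = 18,260.00 Cr
  2,244.00 Cr + 25.2% × (18,260.00 Cr − 13,200.00 Cr) = 2,244.00 Cr + 25.2% × 5,060.00 Cr = 3,519.12 Cr
Difference: |3,220.80 Cr − 3,519.12 Cr| = 298.32 Cr (higher under Joint)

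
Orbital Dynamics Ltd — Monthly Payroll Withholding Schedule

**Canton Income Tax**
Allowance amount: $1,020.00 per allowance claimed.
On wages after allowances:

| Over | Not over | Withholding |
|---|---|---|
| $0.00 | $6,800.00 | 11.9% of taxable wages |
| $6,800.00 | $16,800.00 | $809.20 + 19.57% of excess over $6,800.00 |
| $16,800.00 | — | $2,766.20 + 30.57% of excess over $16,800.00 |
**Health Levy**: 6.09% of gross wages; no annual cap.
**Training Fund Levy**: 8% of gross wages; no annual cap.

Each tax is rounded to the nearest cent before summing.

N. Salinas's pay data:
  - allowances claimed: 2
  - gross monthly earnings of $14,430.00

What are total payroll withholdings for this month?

$3,936.35

Canton Income Tax: taxable = $14,430.00 − 2×$1,020.00 = $12,390.00
  $809.20 + 19.57% × ($12,390.00 − $6,800.00) = $809.20 + 19.57% × $5,590.00 = $1,903.16
Health Levy: 6.09% × $14,430.00 = $878.79
Training Fund Levy: 8% × $14,430.00 = $1,154.40
Total: $1,903.16 + $878.79 + $1,154.40 = $3,936.35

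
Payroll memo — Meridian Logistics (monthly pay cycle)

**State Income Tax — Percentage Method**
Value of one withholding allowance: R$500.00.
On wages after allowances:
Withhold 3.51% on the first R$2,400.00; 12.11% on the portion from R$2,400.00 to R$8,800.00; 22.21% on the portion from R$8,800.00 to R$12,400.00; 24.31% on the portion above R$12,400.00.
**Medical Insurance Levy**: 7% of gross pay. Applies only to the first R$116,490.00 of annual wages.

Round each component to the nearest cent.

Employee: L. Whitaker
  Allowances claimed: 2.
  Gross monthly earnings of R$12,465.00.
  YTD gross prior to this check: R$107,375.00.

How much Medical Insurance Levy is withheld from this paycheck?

R$638.05

Medical Insurance Levy: cap R$116,490.00 − YTD R$107,375.00 = R$9,115.00 subject; 7% × R$9,115.00 = R$638.05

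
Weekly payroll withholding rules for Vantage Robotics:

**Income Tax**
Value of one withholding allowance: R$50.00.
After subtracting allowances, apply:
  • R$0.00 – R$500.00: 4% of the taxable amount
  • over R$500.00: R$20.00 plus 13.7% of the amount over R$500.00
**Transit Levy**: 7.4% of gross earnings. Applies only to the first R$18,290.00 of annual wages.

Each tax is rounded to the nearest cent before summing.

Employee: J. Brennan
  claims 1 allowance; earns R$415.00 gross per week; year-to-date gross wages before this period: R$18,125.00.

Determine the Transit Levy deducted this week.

Transit Levy: cap R$18,290.00 − YTD R$18,125.00 = R$165.00 subject; 7.4% × R$165.00 = R$12.21

R$12.21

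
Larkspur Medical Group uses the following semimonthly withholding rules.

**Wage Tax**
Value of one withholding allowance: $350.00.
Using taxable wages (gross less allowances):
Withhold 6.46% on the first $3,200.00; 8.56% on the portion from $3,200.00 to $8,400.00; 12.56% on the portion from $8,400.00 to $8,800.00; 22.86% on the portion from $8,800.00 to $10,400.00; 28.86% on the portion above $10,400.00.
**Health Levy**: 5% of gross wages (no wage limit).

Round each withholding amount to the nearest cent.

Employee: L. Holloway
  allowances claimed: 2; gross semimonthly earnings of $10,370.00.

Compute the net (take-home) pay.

Wage Tax: taxable = $10,370.00 − 2×$350.00 = $9,670.00
  $702.08 + 22.86% × ($9,670.00 − $8,800.00) = $702.08 + 22.86% × $870.00 = $900.96
Health Levy: 5% × $10,370.00 = $518.50
Total withheld: $900.96 + $518.50 = $1,419.46
Net pay: $10,370.00 − $1,419.46 = $8,950.54

$8,950.54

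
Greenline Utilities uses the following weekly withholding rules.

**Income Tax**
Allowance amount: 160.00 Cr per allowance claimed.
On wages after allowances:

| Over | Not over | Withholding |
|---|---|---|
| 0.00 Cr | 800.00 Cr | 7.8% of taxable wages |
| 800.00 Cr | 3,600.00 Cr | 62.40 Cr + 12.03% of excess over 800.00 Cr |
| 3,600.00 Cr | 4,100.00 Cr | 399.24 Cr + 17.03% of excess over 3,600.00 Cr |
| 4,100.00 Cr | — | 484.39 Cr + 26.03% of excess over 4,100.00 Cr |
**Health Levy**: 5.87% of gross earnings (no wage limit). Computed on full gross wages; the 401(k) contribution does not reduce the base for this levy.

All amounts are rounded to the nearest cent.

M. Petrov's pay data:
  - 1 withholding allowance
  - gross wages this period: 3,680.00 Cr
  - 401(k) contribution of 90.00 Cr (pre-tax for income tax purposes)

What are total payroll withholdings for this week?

Income Tax: taxable = 3,680.00 Cr − 90.00 Cr − 1×160.00 Cr = 3,430.00 Cr
  62.40 Cr + 12.03% × (3,430.00 Cr − 800.00 Cr) = 62.40 Cr + 12.03% × 2,630.00 Cr = 378.79 Cr
Health Levy: 5.87% × 3,680.00 Cr = 216.02 Cr
Total: 378.79 Cr + 216.02 Cr = 594.81 Cr

594.81 Cr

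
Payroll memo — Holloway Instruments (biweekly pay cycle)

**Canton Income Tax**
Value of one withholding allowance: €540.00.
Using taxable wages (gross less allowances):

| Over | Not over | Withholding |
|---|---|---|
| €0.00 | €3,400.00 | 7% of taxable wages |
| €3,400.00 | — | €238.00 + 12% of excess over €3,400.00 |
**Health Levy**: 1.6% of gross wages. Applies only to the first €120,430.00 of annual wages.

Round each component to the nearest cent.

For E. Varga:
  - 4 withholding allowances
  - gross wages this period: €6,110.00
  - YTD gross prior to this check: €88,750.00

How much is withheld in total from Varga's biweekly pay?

Canton Income Tax: taxable = €6,110.00 − 4×€540.00 = €3,950.00
  €238.00 + 12% × (€3,950.00 − €3,400.00) = €238.00 + 12% × €550.00 = €304.00
Health Levy: 1.6% × €6,110.00 = €97.76
Total: €304.00 + €97.76 = €401.76

€401.76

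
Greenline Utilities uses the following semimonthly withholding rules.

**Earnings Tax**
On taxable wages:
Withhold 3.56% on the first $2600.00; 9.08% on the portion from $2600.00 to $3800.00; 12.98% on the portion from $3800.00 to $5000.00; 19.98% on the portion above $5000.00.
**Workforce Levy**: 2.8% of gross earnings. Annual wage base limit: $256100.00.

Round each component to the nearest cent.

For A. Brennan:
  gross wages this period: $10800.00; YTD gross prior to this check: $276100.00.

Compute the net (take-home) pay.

Earnings Tax: taxable = $10800.00
  $357.28 + 19.98% × ($10800.00 − $5000.00) = $357.28 + 19.98% × $5800.00 = $1516.12
Workforce Levy: YTD $276100.00 ≥ cap $256100.00 → $0.00
Total withheld: $1516.12 + $0.00 = $1516.12
Net pay: $10800.00 − $1516.12 = $9283.88

$9283.88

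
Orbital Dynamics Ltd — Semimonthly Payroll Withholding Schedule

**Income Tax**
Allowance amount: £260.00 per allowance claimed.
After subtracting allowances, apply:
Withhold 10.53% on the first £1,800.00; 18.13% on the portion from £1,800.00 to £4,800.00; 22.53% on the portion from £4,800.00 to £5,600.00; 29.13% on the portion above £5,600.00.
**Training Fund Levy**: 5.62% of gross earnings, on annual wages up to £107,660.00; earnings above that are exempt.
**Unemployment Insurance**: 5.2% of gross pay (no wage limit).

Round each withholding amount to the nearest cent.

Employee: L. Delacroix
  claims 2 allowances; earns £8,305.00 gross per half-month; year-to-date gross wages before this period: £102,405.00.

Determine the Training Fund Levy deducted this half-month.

£295.33

Training Fund Levy: cap £107,660.00 − YTD £102,405.00 = £5,255.00 subject; 5.62% × £5,255.00 = £295.33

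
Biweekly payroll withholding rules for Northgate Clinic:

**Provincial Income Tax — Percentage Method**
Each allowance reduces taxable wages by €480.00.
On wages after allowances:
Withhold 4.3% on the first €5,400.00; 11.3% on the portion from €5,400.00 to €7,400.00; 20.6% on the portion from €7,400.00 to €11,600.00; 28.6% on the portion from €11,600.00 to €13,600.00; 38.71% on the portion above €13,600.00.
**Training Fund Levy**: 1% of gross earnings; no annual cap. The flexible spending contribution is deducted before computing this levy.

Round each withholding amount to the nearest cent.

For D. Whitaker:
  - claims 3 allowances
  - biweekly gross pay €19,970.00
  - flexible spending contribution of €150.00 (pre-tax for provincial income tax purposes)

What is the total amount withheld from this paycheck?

Provincial Income Tax: taxable = €19,970.00 − €150.00 − 3×€480.00 = €18,380.00
  €1,895.40 + 38.71% × (€18,380.00 − €13,600.00) = €1,895.40 + 38.71% × €4,780.00 = €3,745.74
Training Fund Levy: 1% × €19,820.00 = €198.20
Total: €3,745.74 + €198.20 = €3,943.94

€3,943.94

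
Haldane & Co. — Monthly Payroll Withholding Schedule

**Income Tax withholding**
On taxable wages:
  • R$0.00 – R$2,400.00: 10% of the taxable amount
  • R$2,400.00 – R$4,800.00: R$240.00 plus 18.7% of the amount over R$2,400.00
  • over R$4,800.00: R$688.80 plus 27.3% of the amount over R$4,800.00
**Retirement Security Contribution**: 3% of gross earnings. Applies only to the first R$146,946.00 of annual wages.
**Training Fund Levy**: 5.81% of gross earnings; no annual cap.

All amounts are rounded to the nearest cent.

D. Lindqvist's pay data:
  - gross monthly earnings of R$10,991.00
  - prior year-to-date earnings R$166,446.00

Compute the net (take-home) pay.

R$7,973.48

Income Tax: taxable = R$10,991.00
  R$688.80 + 27.3% × (R$10,991.00 − R$4,800.00) = R$688.80 + 27.3% × R$6,191.00 = R$2,378.94
Retirement Security Contribution: YTD R$166,446.00 ≥ cap R$146,946.00 → R$0.00
Training Fund Levy: 5.81% × R$10,991.00 = R$638.58
Total withheld: R$2,378.94 + R$0.00 + R$638.58 = R$3,017.52
Net pay: R$10,991.00 − R$3,017.52 = R$7,973.48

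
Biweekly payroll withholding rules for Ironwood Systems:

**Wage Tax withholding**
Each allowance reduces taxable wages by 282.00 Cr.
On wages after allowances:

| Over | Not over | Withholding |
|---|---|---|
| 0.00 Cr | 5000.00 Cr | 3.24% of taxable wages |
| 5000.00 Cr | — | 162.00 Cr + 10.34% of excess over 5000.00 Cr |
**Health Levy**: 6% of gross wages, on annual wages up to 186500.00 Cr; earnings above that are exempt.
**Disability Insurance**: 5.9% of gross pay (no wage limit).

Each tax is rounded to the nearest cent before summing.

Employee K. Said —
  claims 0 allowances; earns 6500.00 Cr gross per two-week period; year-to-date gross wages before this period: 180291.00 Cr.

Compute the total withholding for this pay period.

1073.14 Cr

Wage Tax: taxable = 6500.00 Cr
  162.00 Cr + 10.34% × (6500.00 Cr − 5000.00 Cr) = 162.00 Cr + 10.34% × 1500.00 Cr = 317.10 Cr
Health Levy: cap 186500.00 Cr − YTD 180291.00 Cr = 6209.00 Cr subject; 6% × 6209.00 Cr = 372.54 Cr
Disability Insurance: 5.9% × 6500.00 Cr = 383.50 Cr
Total: 317.10 Cr + 372.54 Cr + 383.50 Cr = 1073.14 Cr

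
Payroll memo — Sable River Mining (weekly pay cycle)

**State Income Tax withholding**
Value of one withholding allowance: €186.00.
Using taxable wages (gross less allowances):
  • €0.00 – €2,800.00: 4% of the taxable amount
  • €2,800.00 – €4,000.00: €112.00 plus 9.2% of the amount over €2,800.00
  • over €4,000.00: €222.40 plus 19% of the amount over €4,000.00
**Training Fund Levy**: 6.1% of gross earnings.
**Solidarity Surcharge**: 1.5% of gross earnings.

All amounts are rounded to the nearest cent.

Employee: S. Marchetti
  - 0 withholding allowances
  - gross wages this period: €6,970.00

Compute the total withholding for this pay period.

State Income Tax: taxable = €6,970.00
  €222.40 + 19% × (€6,970.00 − €4,000.00) = €222.40 + 19% × €2,970.00 = €786.70
Training Fund Levy: 6.1% × €6,970.00 = €425.17
Solidarity Surcharge: 1.5% × €6,970.00 = €104.55
Total: €786.70 + €425.17 + €104.55 = €1,316.42

€1,316.42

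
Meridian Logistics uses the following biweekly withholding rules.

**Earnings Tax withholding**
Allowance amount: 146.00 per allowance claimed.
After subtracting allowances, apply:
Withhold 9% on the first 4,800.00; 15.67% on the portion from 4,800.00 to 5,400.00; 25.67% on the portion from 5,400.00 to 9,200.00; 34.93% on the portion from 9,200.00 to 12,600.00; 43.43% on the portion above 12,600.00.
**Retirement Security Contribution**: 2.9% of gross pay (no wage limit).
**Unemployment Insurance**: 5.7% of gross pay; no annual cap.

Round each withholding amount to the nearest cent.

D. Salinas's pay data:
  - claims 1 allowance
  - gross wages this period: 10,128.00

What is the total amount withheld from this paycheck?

Earnings Tax: taxable = 10,128.00 − 1×146.00 = 9,982.00
  1,501.48 + 34.93% × (9,982.00 − 9,200.00) = 1,501.48 + 34.93% × 782.00 = 1,774.63
Retirement Security Contribution: 2.9% × 10,128.00 = 293.71
Unemployment Insurance: 5.7% × 10,128.00 = 577.30
Total: 1,774.63 + 293.71 + 577.30 = 2,645.64

2,645.64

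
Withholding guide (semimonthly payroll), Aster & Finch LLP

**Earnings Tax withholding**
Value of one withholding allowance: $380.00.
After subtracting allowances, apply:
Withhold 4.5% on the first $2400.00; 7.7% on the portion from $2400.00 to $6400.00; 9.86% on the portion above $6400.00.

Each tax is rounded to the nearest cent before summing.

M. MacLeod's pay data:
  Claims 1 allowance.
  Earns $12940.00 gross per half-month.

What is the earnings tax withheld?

$1023.38

Earnings Tax: taxable = $12940.00 − 1×$380.00 = $12560.00
  $416.00 + 9.86% × ($12560.00 − $6400.00) = $416.00 + 9.86% × $6160.00 = $1023.38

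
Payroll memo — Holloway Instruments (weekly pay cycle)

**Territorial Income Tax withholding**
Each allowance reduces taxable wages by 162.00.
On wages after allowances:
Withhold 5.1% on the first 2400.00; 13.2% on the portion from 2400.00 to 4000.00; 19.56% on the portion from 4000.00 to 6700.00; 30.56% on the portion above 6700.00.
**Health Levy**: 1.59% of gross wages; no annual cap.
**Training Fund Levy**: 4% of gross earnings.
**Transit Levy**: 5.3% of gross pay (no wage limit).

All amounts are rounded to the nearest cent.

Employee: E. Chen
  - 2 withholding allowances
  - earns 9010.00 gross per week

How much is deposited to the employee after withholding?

Territorial Income Tax: taxable = 9010.00 − 2×162.00 = 8686.00
  861.72 + 30.56% × (8686.00 − 6700.00) = 861.72 + 30.56% × 1986.00 = 1468.64
Health Levy: 1.59% × 9010.00 = 143.26
Training Fund Levy: 4% × 9010.00 = 360.40
Transit Levy: 5.3% × 9010.00 = 477.53
Total withheld: 1468.64 + 143.26 + 360.40 + 477.53 = 2449.83
Net pay: 9010.00 − 2449.83 = 6560.17

6560.17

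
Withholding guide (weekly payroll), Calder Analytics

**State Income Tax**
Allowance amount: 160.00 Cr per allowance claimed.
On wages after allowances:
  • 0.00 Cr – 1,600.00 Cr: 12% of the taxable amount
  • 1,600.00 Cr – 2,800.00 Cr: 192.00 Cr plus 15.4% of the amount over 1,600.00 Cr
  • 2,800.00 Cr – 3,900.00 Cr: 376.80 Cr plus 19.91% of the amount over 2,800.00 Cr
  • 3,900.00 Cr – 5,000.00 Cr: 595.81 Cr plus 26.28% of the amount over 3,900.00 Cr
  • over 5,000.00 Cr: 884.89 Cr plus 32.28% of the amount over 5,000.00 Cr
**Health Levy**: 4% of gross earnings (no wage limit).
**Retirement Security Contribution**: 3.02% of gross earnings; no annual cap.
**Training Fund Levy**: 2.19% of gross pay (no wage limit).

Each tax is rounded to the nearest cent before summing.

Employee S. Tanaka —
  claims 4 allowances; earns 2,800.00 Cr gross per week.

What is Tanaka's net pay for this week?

2,263.88 Cr

State Income Tax: taxable = 2,800.00 Cr − 4×160.00 Cr = 2,160.00 Cr
  192.00 Cr + 15.4% × (2,160.00 Cr − 1,600.00 Cr) = 192.00 Cr + 15.4% × 560.00 Cr = 278.24 Cr
Health Levy: 4% × 2,800.00 Cr = 112.00 Cr
Retirement Security Contribution: 3.02% × 2,800.00 Cr = 84.56 Cr
Training Fund Levy: 2.19% × 2,800.00 Cr = 61.32 Cr
Total withheld: 278.24 Cr + 112.00 Cr + 84.56 Cr + 61.32 Cr = 536.12 Cr
Net pay: 2,800.00 Cr − 536.12 Cr = 2,263.88 Cr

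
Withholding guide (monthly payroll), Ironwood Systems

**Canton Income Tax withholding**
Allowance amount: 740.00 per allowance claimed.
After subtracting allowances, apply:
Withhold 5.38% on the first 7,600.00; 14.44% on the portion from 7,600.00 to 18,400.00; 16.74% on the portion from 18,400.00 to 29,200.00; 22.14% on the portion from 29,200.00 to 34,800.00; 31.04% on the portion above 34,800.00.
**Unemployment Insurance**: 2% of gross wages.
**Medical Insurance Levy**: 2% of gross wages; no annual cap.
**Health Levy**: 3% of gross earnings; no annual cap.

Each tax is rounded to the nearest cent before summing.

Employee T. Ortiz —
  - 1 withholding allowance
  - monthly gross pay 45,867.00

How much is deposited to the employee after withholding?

34,434.65

Canton Income Tax: taxable = 45,867.00 − 1×740.00 = 45,127.00
  5,016.16 + 31.04% × (45,127.00 − 34,800.00) = 5,016.16 + 31.04% × 10,327.00 = 8,221.66
Unemployment Insurance: 2% × 45,867.00 = 917.34
Medical Insurance Levy: 2% × 45,867.00 = 917.34
Health Levy: 3% × 45,867.00 = 1,376.01
Total withheld: 8,221.66 + 917.34 + 917.34 + 1,376.01 = 11,432.35
Net pay: 45,867.00 − 11,432.35 = 34,434.65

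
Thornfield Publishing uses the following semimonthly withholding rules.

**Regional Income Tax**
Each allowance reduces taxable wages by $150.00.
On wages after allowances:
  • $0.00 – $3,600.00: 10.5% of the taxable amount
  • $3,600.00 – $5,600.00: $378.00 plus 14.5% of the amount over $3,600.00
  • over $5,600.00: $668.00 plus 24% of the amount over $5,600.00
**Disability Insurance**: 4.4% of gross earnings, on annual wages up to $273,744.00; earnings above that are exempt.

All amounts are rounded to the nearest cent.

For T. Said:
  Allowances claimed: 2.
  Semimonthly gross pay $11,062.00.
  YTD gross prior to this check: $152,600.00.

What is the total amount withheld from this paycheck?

Regional Income Tax: taxable = $11,062.00 − 2×$150.00 = $10,762.00
  $668.00 + 24% × ($10,762.00 − $5,600.00) = $668.00 + 24% × $5,162.00 = $1,906.88
Disability Insurance: 4.4% × $11,062.00 = $486.73
Total: $1,906.88 + $486.73 = $2,393.61

$2,393.61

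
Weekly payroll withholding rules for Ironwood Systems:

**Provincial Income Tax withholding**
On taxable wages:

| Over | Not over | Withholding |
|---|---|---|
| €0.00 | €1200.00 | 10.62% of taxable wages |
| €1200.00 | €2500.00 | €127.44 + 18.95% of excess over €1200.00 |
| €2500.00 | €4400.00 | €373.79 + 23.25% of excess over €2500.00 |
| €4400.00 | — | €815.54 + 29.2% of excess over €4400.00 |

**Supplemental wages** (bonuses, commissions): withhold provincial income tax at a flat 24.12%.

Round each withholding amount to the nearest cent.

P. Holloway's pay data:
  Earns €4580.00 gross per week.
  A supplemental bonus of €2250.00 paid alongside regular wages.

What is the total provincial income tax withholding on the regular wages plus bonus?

€1410.80

Provincial Income Tax: taxable = €4580.00
  €815.54 + 29.2% × (€4580.00 − €4400.00) = €815.54 + 29.2% × €180.00 = €868.10
Supplemental (24.12% flat on bonus): 24.12% × €2250.00 = €542.70
Total provincial income tax: €868.10 + €542.70 = €1410.80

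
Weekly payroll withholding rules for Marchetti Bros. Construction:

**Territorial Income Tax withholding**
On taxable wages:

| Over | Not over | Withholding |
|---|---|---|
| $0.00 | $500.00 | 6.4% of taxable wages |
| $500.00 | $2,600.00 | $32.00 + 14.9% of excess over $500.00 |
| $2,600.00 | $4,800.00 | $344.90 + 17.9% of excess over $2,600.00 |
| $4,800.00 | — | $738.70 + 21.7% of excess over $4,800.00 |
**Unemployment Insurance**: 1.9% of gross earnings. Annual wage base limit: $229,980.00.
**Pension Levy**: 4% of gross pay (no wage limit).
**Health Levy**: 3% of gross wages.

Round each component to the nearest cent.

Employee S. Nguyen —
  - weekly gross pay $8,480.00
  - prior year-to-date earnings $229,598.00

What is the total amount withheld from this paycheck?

Territorial Income Tax: taxable = $8,480.00
  $738.70 + 21.7% × ($8,480.00 − $4,800.00) = $738.70 + 21.7% × $3,680.00 = $1,537.26
Unemployment Insurance: cap $229,980.00 − YTD $229,598.00 = $382.00 subject; 1.9% × $382.00 = $7.26
Pension Levy: 4% × $8,480.00 = $339.20
Health Levy: 3% × $8,480.00 = $254.40
Total: $1,537.26 + $7.26 + $339.20 + $254.40 = $2,138.12

$2,138.12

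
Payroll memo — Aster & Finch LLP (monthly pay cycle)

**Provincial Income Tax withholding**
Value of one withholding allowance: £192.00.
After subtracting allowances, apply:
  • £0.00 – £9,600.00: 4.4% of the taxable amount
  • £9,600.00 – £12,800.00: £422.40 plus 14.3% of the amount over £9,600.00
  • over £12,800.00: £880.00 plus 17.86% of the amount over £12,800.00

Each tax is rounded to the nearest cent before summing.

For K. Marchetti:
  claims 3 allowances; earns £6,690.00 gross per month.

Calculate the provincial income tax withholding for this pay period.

Provincial Income Tax: taxable = £6,690.00 − 3×£192.00 = £6,114.00
  4.4% × £6,114.00 = £269.02

£269.02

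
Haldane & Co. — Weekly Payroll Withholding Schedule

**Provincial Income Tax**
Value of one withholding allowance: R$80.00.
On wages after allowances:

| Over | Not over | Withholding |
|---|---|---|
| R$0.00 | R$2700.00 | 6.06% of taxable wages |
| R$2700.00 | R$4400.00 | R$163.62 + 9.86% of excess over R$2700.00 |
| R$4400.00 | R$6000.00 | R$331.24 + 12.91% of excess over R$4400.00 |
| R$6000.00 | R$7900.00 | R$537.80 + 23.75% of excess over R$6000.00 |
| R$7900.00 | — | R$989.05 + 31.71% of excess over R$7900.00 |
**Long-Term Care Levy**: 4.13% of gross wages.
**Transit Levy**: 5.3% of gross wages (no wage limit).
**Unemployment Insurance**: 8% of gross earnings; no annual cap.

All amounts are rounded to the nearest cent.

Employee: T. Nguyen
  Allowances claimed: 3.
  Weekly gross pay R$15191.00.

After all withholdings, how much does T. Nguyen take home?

R$9318.29

Provincial Income Tax: taxable = R$15191.00 − 3×R$80.00 = R$14951.00
  R$989.05 + 31.71% × (R$14951.00 − R$7900.00) = R$989.05 + 31.71% × R$7051.00 = R$3224.92
Long-Term Care Levy: 4.13% × R$15191.00 = R$627.39
Transit Levy: 5.3% × R$15191.00 = R$805.12
Unemployment Insurance: 8% × R$15191.00 = R$1215.28
Total withheld: R$3224.92 + R$627.39 + R$805.12 + R$1215.28 = R$5872.71
Net pay: R$15191.00 − R$5872.71 = R$9318.29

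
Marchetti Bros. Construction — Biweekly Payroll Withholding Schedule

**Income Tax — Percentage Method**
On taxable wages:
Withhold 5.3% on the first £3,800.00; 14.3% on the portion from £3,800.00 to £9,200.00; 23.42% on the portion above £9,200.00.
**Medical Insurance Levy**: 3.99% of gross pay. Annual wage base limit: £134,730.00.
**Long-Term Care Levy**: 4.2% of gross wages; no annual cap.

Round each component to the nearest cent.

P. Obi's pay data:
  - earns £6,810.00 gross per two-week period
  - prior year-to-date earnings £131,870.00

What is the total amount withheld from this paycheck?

£1,031.96

Income Tax: taxable = £6,810.00
  £201.40 + 14.3% × (£6,810.00 − £3,800.00) = £201.40 + 14.3% × £3,010.00 = £631.83
Medical Insurance Levy: cap £134,730.00 − YTD £131,870.00 = £2,860.00 subject; 3.99% × £2,860.00 = £114.11
Long-Term Care Levy: 4.2% × £6,810.00 = £286.02
Total: £631.83 + £114.11 + £286.02 = £1,031.96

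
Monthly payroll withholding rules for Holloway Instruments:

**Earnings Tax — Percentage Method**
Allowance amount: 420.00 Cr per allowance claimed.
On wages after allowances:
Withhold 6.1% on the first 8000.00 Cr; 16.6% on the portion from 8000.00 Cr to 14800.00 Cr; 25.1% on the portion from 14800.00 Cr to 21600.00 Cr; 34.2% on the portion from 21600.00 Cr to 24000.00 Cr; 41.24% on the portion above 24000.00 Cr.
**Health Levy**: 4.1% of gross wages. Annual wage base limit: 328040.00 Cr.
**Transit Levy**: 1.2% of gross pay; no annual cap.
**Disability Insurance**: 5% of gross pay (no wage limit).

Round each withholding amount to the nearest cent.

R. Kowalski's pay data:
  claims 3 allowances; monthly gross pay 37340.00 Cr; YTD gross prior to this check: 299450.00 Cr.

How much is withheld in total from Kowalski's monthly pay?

12613.46 Cr

Earnings Tax: taxable = 37340.00 Cr − 3×420.00 Cr = 36080.00 Cr
  4144.40 Cr + 41.24% × (36080.00 Cr − 24000.00 Cr) = 4144.40 Cr + 41.24% × 12080.00 Cr = 9126.19 Cr
Health Levy: cap 328040.00 Cr − YTD 299450.00 Cr = 28590.00 Cr subject; 4.1% × 28590.00 Cr = 1172.19 Cr
Transit Levy: 1.2% × 37340.00 Cr = 448.08 Cr
Disability Insurance: 5% × 37340.00 Cr = 1867.00 Cr
Total: 9126.19 Cr + 1172.19 Cr + 448.08 Cr + 1867.00 Cr = 12613.46 Cr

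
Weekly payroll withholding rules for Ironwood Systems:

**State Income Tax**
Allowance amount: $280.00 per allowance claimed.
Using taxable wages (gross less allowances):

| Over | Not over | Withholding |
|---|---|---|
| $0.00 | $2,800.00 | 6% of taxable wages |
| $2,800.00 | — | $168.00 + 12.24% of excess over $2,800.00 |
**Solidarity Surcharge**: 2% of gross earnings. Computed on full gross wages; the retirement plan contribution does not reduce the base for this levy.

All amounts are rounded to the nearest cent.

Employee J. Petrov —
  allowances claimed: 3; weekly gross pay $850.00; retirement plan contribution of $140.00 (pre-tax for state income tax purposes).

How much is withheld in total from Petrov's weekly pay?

State Income Tax: taxable = $850.00 − $140.00 − 3×$280.00 = $-130.00
  Taxable ≤ 0 → $0.00
Solidarity Surcharge: 2% × $850.00 = $17.00
Total: $0.00 + $17.00 = $17.00

$17.00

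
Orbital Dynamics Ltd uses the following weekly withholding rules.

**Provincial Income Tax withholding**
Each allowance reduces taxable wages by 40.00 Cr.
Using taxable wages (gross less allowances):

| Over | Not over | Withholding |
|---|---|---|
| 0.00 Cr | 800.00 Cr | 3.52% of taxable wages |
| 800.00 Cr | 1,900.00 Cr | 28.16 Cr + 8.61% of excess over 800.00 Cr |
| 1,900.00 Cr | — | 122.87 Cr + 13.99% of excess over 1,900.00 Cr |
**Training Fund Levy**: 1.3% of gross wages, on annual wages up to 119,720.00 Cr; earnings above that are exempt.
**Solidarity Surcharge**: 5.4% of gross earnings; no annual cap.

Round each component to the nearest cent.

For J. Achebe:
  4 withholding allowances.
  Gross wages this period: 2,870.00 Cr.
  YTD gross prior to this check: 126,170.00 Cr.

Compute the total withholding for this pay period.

Provincial Income Tax: taxable = 2,870.00 Cr − 4×40.00 Cr = 2,710.00 Cr
  122.87 Cr + 13.99% × (2,710.00 Cr − 1,900.00 Cr) = 122.87 Cr + 13.99% × 810.00 Cr = 236.19 Cr
Training Fund Levy: YTD 126,170.00 Cr ≥ cap 119,720.00 Cr → 0.00 Cr
Solidarity Surcharge: 5.4% × 2,870.00 Cr = 154.98 Cr
Total: 236.19 Cr + 0.00 Cr + 154.98 Cr = 391.17 Cr

391.17 Cr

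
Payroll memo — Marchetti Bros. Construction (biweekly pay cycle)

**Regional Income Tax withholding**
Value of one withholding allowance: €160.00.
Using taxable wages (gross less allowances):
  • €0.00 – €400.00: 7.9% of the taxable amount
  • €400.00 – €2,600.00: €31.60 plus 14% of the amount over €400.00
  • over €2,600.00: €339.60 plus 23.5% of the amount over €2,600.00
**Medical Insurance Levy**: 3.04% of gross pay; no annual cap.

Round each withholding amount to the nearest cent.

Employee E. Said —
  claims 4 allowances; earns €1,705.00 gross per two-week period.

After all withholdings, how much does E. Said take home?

€1,528.47

Regional Income Tax: taxable = €1,705.00 − 4×€160.00 = €1,065.00
  €31.60 + 14% × (€1,065.00 − €400.00) = €31.60 + 14% × €665.00 = €124.70
Medical Insurance Levy: 3.04% × €1,705.00 = €51.83
Total withheld: €124.70 + €51.83 = €176.53
Net pay: €1,705.00 − €176.53 = €1,528.47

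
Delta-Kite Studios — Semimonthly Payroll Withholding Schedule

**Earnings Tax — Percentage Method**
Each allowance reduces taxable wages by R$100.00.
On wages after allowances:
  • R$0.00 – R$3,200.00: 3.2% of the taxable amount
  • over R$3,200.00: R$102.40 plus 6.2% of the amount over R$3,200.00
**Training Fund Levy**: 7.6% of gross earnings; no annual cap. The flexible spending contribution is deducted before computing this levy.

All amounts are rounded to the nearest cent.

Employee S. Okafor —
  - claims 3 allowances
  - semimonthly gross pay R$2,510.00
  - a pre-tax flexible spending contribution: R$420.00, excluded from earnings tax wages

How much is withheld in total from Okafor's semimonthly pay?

R$216.12

Earnings Tax: taxable = R$2,510.00 − R$420.00 − 3×R$100.00 = R$1,790.00
  3.2% × R$1,790.00 = R$57.28
Training Fund Levy: 7.6% × R$2,090.00 = R$158.84
Total: R$57.28 + R$158.84 = R$216.12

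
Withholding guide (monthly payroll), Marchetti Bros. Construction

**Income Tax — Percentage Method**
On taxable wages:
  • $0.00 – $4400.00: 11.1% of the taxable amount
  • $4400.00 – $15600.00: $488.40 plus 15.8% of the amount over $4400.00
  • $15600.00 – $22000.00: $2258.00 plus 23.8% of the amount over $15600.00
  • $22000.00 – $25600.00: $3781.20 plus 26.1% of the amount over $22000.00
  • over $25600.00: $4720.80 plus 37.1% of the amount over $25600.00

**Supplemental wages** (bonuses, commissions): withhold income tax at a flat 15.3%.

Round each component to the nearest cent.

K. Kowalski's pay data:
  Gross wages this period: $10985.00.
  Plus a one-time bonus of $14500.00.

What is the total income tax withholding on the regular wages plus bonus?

Income Tax: taxable = $10985.00
  $488.40 + 15.8% × ($10985.00 − $4400.00) = $488.40 + 15.8% × $6585.00 = $1528.83
Supplemental (15.3% flat on bonus): 15.3% × $14500.00 = $2218.50
Total income tax: $1528.83 + $2218.50 = $3747.33

$3747.33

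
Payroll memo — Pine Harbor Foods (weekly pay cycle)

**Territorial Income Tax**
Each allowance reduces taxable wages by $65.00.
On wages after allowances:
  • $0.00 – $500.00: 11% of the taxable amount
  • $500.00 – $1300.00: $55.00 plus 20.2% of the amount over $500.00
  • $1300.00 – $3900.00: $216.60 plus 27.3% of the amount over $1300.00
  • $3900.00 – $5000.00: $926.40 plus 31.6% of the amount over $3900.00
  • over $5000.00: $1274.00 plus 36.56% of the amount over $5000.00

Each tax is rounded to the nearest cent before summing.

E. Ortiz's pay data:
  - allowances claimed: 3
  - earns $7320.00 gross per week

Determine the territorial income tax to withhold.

Territorial Income Tax: taxable = $7320.00 − 3×$65.00 = $7125.00
  $1274.00 + 36.56% × ($7125.00 − $5000.00) = $1274.00 + 36.56% × $2125.00 = $2050.90

$2050.90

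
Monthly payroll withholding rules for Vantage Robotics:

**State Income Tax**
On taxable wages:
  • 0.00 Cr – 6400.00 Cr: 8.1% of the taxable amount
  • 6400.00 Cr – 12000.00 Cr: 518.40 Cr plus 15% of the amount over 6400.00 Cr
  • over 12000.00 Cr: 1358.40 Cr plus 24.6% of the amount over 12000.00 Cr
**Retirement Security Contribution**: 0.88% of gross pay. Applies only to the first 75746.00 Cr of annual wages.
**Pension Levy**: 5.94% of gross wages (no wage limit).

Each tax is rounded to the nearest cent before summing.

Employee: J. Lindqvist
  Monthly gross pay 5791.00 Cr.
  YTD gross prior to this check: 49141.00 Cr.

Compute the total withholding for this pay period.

864.02 Cr

State Income Tax: taxable = 5791.00 Cr
  8.1% × 5791.00 Cr = 469.07 Cr
Retirement Security Contribution: 0.88% × 5791.00 Cr = 50.96 Cr
Pension Levy: 5.94% × 5791.00 Cr = 343.99 Cr
Total: 469.07 Cr + 50.96 Cr + 343.99 Cr = 864.02 Cr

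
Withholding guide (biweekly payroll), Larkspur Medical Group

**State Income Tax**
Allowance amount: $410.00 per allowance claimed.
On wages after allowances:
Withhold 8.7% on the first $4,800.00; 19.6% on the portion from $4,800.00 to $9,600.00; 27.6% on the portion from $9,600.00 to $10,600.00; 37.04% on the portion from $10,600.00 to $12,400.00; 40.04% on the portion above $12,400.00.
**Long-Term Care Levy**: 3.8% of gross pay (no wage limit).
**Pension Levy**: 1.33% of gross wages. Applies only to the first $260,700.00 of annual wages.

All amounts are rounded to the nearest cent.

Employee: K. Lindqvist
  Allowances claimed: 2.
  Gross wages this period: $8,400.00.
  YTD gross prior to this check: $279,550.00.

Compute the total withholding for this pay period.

State Income Tax: taxable = $8,400.00 − 2×$410.00 = $7,580.00
  $417.60 + 19.6% × ($7,580.00 − $4,800.00) = $417.60 + 19.6% × $2,780.00 = $962.48
Long-Term Care Levy: 3.8% × $8,400.00 = $319.20
Pension Levy: YTD $279,550.00 ≥ cap $260,700.00 → $0.00
Total: $962.48 + $319.20 + $0.00 = $1,281.68

$1,281.68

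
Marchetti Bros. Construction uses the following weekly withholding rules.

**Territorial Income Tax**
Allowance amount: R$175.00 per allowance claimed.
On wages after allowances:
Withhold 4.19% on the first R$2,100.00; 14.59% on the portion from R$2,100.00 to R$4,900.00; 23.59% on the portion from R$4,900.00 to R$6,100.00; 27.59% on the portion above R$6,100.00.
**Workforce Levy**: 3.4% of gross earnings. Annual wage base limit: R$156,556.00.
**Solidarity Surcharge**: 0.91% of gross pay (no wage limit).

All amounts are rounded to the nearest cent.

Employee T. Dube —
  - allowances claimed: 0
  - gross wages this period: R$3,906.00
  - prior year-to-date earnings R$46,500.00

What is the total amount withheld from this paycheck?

R$519.83

Territorial Income Tax: taxable = R$3,906.00
  R$87.99 + 14.59% × (R$3,906.00 − R$2,100.00) = R$87.99 + 14.59% × R$1,806.00 = R$351.49
Workforce Levy: 3.4% × R$3,906.00 = R$132.80
Solidarity Surcharge: 0.91% × R$3,906.00 = R$35.54
Total: R$351.49 + R$132.80 + R$35.54 = R$519.83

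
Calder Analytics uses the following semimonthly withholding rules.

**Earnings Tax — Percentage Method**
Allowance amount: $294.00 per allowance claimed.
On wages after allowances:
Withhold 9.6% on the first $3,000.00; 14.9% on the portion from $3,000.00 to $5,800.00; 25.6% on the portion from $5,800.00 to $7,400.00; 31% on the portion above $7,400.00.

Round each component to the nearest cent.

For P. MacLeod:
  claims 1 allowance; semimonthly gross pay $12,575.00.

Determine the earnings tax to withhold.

Earnings Tax: taxable = $12,575.00 − 1×$294.00 = $12,281.00
  $1,114.80 + 31% × ($12,281.00 − $7,400.00) = $1,114.80 + 31% × $4,881.00 = $2,627.91

$2,627.91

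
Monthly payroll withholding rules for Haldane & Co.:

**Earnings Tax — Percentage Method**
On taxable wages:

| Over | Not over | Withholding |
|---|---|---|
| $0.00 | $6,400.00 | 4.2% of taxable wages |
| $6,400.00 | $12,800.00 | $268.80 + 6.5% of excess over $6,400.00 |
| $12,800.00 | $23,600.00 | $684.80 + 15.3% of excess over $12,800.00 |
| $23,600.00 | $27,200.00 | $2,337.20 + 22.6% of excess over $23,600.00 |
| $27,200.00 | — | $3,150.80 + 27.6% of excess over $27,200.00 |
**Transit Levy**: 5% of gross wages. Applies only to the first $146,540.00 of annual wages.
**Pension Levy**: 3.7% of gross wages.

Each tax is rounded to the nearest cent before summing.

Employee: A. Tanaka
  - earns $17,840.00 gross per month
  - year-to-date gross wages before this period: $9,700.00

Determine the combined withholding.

Earnings Tax: taxable = $17,840.00
  $684.80 + 15.3% × ($17,840.00 − $12,800.00) = $684.80 + 15.3% × $5,040.00 = $1,455.92
Transit Levy: 5% × $17,840.00 = $892.00
Pension Levy: 3.7% × $17,840.00 = $660.08
Total: $1,455.92 + $892.00 + $660.08 = $3,008.00

$3,008.00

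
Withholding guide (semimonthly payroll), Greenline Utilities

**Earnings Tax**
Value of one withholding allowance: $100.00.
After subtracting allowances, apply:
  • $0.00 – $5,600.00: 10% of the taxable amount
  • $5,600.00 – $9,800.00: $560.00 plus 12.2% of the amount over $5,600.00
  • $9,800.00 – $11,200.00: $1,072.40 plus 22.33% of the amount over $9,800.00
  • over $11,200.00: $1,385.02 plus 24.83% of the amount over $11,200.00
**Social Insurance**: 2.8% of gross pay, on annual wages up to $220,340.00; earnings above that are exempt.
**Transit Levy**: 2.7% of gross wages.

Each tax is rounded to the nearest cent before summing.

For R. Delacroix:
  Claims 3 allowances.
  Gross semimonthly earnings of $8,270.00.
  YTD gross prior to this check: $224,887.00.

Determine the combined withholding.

Earnings Tax: taxable = $8,270.00 − 3×$100.00 = $7,970.00
  $560.00 + 12.2% × ($7,970.00 − $5,600.00) = $560.00 + 12.2% × $2,370.00 = $849.14
Social Insurance: YTD $224,887.00 ≥ cap $220,340.00 → $0.00
Transit Levy: 2.7% × $8,270.00 = $223.29
Total: $849.14 + $0.00 + $223.29 = $1,072.43

$1,072.43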